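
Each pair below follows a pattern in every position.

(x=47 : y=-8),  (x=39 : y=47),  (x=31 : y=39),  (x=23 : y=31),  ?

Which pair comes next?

X: −8 each step, so 47, 39, 31, 23 → 15.
Y goes -8, 47, 39, 31 → 23 (always the previous value of the x).
Putting it together: (x=15 : y=23).

(x=15 : y=23)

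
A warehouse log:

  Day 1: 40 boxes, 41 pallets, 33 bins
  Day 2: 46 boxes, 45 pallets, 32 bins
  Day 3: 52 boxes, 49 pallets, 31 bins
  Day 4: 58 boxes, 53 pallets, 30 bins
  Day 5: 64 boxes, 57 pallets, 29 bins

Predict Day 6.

For the boxes, +6 each step: 40, 46, 52, 58, 64 → 70.
Pallets — +4 each step: 41, 45, 49, 53, 57 → 61.
Bins: −1 each step, so 33, 32, 31, 30, 29 → 28.
Combining the parts gives 70 boxes, 61 pallets, 28 bins.

70 boxes, 61 pallets, 28 bins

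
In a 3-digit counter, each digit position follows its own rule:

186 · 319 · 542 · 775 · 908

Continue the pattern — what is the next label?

First digit — +2 each step, mod 10: 1, 3, 5, 7, 9 → 1.
For the second digit, +3 each step, mod 10: 8, 1, 4, 7, 0 → 3.
Third digit goes 6, 9, 2, 5, 8 → 1 (+3 each step, mod 10).
So the next label is 131.

131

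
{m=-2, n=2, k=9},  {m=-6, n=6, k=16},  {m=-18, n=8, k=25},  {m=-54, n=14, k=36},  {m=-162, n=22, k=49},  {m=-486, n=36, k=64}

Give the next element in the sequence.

M goes -2, -6, -18, -54, -162, -486 → -1458 (×3 each step).
N — each term is the sum of the two before it: 2, 6, 8, 14, 22, 36 → 58.
K — perfect squares: 3², 4², 5², …: 9, 16, 25, 36, 49, 64 → 81.
So the next element is {m=-1458, n=58, k=81}.

{m=-1458, n=58, k=81}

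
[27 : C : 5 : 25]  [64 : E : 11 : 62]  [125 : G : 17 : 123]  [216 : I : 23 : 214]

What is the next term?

First part: 27, 64, 125, 216 → 343 (perfect cubes: 3³, 4³, 5³, …).
Letter: letters move forward 2 places in the alphabet, so C, E, G, I → K.
Third part: 5, 11, 17, 23 → 29 (+6 each step).
For the fourth part, always 2 less than the first part: 25, 62, 123, 214 → 341.
Putting it together: [343 : K : 29 : 341].

[343 : K : 29 : 341]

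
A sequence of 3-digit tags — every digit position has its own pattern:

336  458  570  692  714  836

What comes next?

958

First digit — +1 each step, mod 10: 3, 4, 5, 6, 7, 8 → 9.
For the second digit, +2 each step, mod 10: 3, 5, 7, 9, 1, 3 → 5.
Third digit: 6, 8, 0, 2, 4, 6 → 8 (+2 each step, mod 10).
So the next tag is 958.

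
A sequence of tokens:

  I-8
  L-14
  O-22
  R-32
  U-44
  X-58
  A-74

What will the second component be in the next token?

92

Second component: differences are 6, 8, 10, … (increasing by 2 each time); 8, 14, 22, 32, 44, 58, 74 → 92.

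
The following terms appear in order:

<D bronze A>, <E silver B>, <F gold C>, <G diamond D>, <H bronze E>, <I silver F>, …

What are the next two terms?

<J gold G>, <K diamond H>

First letter: letters move forward 1 place in the alphabet; D, E, F, G, H, I → J → K.
For the rank, repeats bronze → silver → gold → diamond: bronze, silver, gold, diamond, bronze, silver → gold → diamond.
Second letter — letters move forward 1 place in the alphabet: A, B, C, D, E, F → G → H.
Putting the parts together: <J gold G> and then <K diamond H>.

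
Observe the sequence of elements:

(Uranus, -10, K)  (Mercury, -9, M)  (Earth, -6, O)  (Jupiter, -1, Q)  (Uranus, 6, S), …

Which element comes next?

(Mercury, 15, U)

Planet — repeats Uranus → Mercury → Earth → Jupiter: Uranus, Mercury, Earth, Jupiter, Uranus → Mercury.
Second slot: -10, -9, -6, -1, 6 → 15 (differences are 1, 3, 5, … (increasing by 2 each time)).
For the letter, letters move forward 2 places in the alphabet: K, M, O, Q, S → U.
So the next element is (Mercury, 15, U).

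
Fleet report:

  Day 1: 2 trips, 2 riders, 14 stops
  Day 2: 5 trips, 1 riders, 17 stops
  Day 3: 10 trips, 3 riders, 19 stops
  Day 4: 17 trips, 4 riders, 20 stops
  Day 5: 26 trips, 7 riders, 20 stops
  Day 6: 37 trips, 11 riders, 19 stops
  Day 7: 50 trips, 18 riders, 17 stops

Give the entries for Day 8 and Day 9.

Trips: differences are 3, 5, 7, … (increasing by 2 each time); 2, 5, 10, 17, 26, 37, 50 → 65 → 82.
Riders: each term is the sum of the two before it, so 2, 1, 3, 4, 7, 11, 18 → 29 → 47.
Stops: differences are 3, 2, 1, … (decreasing by 1 each time); 14, 17, 19, 20, 20, 19, 17 → 14 → 10.
Putting the parts together: 65 trips, 29 riders, 14 stops and then 82 trips, 47 riders, 10 stops.

65 trips, 29 riders, 14 stops; 82 trips, 47 riders, 10 stops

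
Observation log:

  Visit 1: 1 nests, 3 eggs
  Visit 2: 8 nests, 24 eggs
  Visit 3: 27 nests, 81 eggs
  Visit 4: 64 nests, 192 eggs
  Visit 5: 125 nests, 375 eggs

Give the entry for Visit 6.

216 nests, 648 eggs

Nests goes 1, 8, 27, 64, 125 → 216 (perfect cubes: 1³, 2³, 3³, …).
Eggs: always 3 × the nests, so 3, 24, 81, 192, 375 → 648.
Combining the parts gives 216 nests, 648 eggs.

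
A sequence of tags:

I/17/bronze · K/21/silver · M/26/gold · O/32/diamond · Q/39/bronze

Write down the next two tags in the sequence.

S/47/silver then U/56/gold

For the letter, letters move forward 2 places in the alphabet: I, K, M, O, Q → S → U.
Second component — differences are 4, 5, 6, … (increasing by 1 each time): 17, 21, 26, 32, 39 → 47 → 56.
Rank: repeats bronze → silver → gold → diamond; bronze, silver, gold, diamond, bronze → silver → gold.
So the next two tags are S/47/silver and U/56/gold.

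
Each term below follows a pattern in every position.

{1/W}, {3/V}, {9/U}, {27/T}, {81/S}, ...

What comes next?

First entry: 1, 3, 9, 27, 81 → 243 (×3 each step).
Letter: letters move back 1 place in the alphabet, so W, V, U, T, S → R.
So the next term is {243/R}.

{243/R}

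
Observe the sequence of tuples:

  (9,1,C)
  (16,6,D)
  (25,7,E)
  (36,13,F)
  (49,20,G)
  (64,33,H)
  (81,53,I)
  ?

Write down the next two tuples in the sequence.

(100,86,J), (121,139,K)

First slot: 9, 16, 25, 36, 49, 64, 81 → 100 → 121 (perfect squares: 3², 4², 5², …).
Second slot: each term is the sum of the two before it; 1, 6, 7, 13, 20, 33, 53 → 86 → 139.
Letter: letters move forward 1 place in the alphabet, so C, D, E, F, G, H, I → J → K.
So the next two tuples are (100,86,J) and (121,139,K).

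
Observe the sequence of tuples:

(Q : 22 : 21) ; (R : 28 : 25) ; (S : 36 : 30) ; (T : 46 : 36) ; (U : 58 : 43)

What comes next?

(V : 72 : 51)

Letter: letters move forward 1 place in the alphabet, so Q, R, S, T, U → V.
Second value — differences are 6, 8, 10, … (increasing by 2 each time): 22, 28, 36, 46, 58 → 72.
Third value: differences are 4, 5, 6, … (increasing by 1 each time); 21, 25, 30, 36, 43 → 51.
Combining the parts gives (V : 72 : 51).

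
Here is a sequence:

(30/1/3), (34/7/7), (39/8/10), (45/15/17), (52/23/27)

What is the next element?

First value: 30, 34, 39, 45, 52 → 60 (differences are 4, 5, 6, … (increasing by 1 each time)).
Second value: each term is the sum of the two before it, so 1, 7, 8, 15, 23 → 38.
Third value: 3, 7, 10, 17, 27 → 44 (each term is the sum of the two before it).
Combining the parts gives (60/38/44).

(60/38/44)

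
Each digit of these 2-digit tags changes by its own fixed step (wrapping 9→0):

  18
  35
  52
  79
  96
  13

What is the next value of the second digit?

First digit: 1, 3, 5, 7, 9, 1 → 3 (+2 each step, mod 10).
Second digit: −3 each step, mod 10; 8, 5, 2, 9, 6, 3 → 0.

0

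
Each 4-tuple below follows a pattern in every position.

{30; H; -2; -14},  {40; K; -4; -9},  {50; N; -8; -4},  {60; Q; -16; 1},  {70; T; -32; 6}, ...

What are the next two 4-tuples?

{80; W; -64; 11}, {90; Z; -128; 16}

First component — +10 each step: 30, 40, 50, 60, 70 → 80 → 90.
Letter: H, K, N, Q, T → W → Z (letters move forward 3 places in the alphabet).
Third component: -2, -4, -8, -16, -32 → -64 → -128 (×2 each step).
Fourth component: +5 each step, so -14, -9, -4, 1, 6 → 11 → 16.
Putting the parts together: {80; W; -64; 11} and then {90; Z; -128; 16}.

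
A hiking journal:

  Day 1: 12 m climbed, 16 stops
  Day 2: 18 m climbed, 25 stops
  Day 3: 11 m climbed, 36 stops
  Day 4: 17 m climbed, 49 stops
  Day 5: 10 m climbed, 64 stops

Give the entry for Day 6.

For the m climbed, alternating steps +6, −7, +6, −7, …: 12, 18, 11, 17, 10 → 16.
Stops — perfect squares: 4², 5², 6², …: 16, 25, 36, 49, 64 → 81.
Combining the parts gives 16 m climbed, 81 stops.

16 m climbed, 81 stops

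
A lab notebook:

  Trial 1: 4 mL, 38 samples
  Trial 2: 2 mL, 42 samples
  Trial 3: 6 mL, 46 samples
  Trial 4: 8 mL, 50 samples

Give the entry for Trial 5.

14 mL, 54 samples

ML: each term is the sum of the two before it; 4, 2, 6, 8 → 14.
Samples — +4 each step: 38, 42, 46, 50 → 54.
So the next record is 14 mL, 54 samples.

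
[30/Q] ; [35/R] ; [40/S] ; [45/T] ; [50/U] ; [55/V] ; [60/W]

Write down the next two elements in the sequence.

[65/X], [70/Y]

First part: 30, 35, 40, 45, 50, 55, 60 → 65 → 70 (+5 each step).
Letter goes Q, R, S, T, U, V, W → X → Y (letters move forward 1 place in the alphabet).
Putting the parts together: [65/X] and then [70/Y].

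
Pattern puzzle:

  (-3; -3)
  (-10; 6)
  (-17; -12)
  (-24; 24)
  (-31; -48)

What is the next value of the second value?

96

First value — −7 each step: -3, -10, -17, -24, -31 → -38.
For the second value, ×(-2) each step: -3, 6, -12, 24, -48 → 96.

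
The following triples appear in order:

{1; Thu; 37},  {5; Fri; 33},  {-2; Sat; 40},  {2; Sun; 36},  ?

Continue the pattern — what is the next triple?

First coordinate: alternating steps +4, −7, +4, −7, …, so 1, 5, -2, 2 → -5.
Day: runs through the weekdays Mon→Sun; Thu, Fri, Sat, Sun → Mon.
Third coordinate — together with the first coordinate always sums to 38: 37, 33, 40, 36 → 43.
So the next triple is {-5; Mon; 43}.

{-5; Mon; 43}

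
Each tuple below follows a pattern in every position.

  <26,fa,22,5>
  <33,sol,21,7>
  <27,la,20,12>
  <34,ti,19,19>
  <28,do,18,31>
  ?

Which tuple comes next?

<35,re,17,50>

First value: alternating steps +7, −6, +7, −6, …; 26, 33, 27, 34, 28 → 35.
For the note, runs through the solfège scale do→ti: fa, sol, la, ti, do → re.
Third value: 22, 21, 20, 19, 18 → 17 (−1 each step).
Fourth value: 5, 7, 12, 19, 31 → 50 (each term is the sum of the two before it).
Combining the parts gives <35,re,17,50>.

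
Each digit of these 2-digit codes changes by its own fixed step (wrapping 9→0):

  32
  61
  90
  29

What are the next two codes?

First digit — +3 each step, mod 10: 3, 6, 9, 2 → 5 → 8.
Second digit: 2, 1, 0, 9 → 8 → 7 (−1 each step, mod 10).
Putting the parts together: 58 and then 87.

58, 87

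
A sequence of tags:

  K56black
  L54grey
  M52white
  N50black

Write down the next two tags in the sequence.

Letter goes K, L, M, N → O → P (letters move forward 1 place in the alphabet).
Second component — −2 each step: 56, 54, 52, 50 → 48 → 46.
Shade: repeats black → grey → white, so black, grey, white, black → grey → white.
So the next two tags are O48grey and P46white.

O48grey then P46white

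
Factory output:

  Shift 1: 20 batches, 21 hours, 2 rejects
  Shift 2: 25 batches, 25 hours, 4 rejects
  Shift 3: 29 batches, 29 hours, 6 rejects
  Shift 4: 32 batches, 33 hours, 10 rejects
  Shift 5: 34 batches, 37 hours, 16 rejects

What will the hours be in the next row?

Hours — +4 each step: 21, 25, 29, 33, 37 → 41.

41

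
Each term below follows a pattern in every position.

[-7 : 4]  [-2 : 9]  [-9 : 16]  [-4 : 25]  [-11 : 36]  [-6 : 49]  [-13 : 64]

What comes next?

First entry: alternating steps +5, −7, +5, −7, …, so -7, -2, -9, -4, -11, -6, -13 → -8.
Second entry: perfect squares: 2², 3², 4², …, so 4, 9, 16, 25, 36, 49, 64 → 81.
Putting it together: [-8 : 81].

[-8 : 81]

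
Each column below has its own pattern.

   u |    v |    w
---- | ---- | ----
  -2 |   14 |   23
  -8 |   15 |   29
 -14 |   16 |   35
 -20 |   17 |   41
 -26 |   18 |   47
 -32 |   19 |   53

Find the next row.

-38  20  59

For the column u, −6 each step: -2, -8, -14, -20, -26, -32 → -38.
Column v: +1 each step, so 14, 15, 16, 17, 18, 19 → 20.
Column w: +6 each step, so 23, 29, 35, 41, 47, 53 → 59.
Putting it together: -38  20  59.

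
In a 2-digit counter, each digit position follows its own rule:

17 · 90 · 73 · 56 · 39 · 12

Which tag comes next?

95

First digit: −2 each step, mod 10, so 1, 9, 7, 5, 3, 1 → 9.
Second digit goes 7, 0, 3, 6, 9, 2 → 5 (+3 each step, mod 10).
Putting it together: 95.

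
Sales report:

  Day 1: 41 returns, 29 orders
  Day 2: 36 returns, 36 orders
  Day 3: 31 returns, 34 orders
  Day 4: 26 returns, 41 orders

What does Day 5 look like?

For the returns, −5 each step: 41, 36, 31, 26 → 21.
For the orders, alternating steps +7, −2, +7, −2, …: 29, 36, 34, 41 → 39.
Putting it together: 21 returns, 39 orders.

21 returns, 39 orders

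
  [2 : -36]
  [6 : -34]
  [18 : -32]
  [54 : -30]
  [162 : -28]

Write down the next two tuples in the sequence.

[486 : -26], [1458 : -24]

First part goes 2, 6, 18, 54, 162 → 486 → 1458 (×3 each step).
Second part — +2 each step: -36, -34, -32, -30, -28 → -26 → -24.
So the next two tuples are [486 : -26] and [1458 : -24].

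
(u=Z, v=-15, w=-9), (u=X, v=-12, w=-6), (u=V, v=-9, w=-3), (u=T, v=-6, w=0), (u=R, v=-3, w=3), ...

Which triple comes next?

For the u, letters move back 2 places in the alphabet: Z, X, V, T, R → P.
V: -15, -12, -9, -6, -3 → 0 (+3 each step).
W goes -9, -6, -3, 0, 3 → 6 (always 6 more than the v).
Combining the parts gives (u=P, v=0, w=6).

(u=P, v=0, w=6)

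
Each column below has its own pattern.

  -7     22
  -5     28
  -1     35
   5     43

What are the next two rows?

13  52; 23  62

For the first component, differences are 2, 4, 6, … (increasing by 2 each time): -7, -5, -1, 5 → 13 → 23.
Second component: differences are 6, 7, 8, … (increasing by 1 each time), so 22, 28, 35, 43 → 52 → 62.
So the next two rows are 13  52 and 23  62.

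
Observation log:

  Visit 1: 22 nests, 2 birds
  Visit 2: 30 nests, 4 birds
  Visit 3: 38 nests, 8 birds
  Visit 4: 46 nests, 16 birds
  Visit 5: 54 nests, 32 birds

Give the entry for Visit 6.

62 nests, 64 birds

For the nests, +8 each step: 22, 30, 38, 46, 54 → 62.
Birds goes 2, 4, 8, 16, 32 → 64 (×2 each step).
So the next line is 62 nests, 64 birds.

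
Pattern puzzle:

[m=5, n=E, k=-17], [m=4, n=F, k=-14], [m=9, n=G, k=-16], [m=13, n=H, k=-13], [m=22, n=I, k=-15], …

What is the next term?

M — each term is the sum of the two before it: 5, 4, 9, 13, 22 → 35.
N — letters move forward 1 place in the alphabet: E, F, G, H, I → J.
For the k, alternating steps +3, −2, +3, −2, …: -17, -14, -16, -13, -15 → -12.
So the next term is [m=35, n=J, k=-12].

[m=35, n=J, k=-12]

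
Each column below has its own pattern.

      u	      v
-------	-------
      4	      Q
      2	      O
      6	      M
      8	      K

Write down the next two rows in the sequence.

Column u: each term is the sum of the two before it, so 4, 2, 6, 8 → 14 → 22.
For the column v, letters move back 2 places in the alphabet: Q, O, M, K → I → G.
Putting the parts together: 14  I and then 22  G.

14  I; 22  G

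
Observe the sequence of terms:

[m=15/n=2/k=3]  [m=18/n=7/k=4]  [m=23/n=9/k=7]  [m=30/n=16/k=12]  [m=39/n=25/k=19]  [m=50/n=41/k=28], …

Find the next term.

[m=63/n=66/k=39]

M: differences are 3, 5, 7, … (increasing by 2 each time), so 15, 18, 23, 30, 39, 50 → 63.
For the n, each term is the sum of the two before it: 2, 7, 9, 16, 25, 41 → 66.
K goes 3, 4, 7, 12, 19, 28 → 39 (differences are 1, 3, 5, … (increasing by 2 each time)).
So the next term is [m=63/n=66/k=39].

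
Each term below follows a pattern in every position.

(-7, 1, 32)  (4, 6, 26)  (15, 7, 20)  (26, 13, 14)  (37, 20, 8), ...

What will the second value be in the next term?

33

Second value — each term is the sum of the two before it: 1, 6, 7, 13, 20 → 33.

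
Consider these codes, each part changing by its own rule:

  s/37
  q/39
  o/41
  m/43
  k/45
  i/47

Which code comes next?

Letter: s, q, o, m, k, i → g (letters move back 2 places in the alphabet).
Second component: +2 each step, so 37, 39, 41, 43, 45, 47 → 49.
Putting it together: g/49.

g/49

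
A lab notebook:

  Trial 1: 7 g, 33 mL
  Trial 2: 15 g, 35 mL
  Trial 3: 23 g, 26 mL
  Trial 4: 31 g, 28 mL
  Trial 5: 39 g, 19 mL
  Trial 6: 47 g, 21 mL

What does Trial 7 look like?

G goes 7, 15, 23, 31, 39, 47 → 55 (+8 each step).
ML goes 33, 35, 26, 28, 19, 21 → 12 (alternating steps +2, −9, +2, −9, …).
Putting it together: 55 g, 12 mL.

55 g, 12 mL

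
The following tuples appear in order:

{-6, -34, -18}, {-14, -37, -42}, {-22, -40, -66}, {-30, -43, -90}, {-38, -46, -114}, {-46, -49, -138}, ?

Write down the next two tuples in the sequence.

First component — −8 each step: -6, -14, -22, -30, -38, -46 → -54 → -62.
Second component: −3 each step; -34, -37, -40, -43, -46, -49 → -52 → -55.
Third component — always 3 × the first component: -18, -42, -66, -90, -114, -138 → -162 → -186.
So the next two tuples are {-54, -52, -162} and {-62, -55, -186}.

{-54, -52, -162}, {-62, -55, -186}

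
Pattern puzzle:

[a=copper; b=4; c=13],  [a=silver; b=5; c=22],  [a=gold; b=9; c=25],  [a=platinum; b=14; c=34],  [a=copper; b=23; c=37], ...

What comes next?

A: copper, silver, gold, platinum, copper → silver (repeats copper → silver → gold → platinum).
B — each term is the sum of the two before it: 4, 5, 9, 14, 23 → 37.
C: alternating steps +9, +3, +9, +3, …; 13, 22, 25, 34, 37 → 46.
Combining the parts gives [a=silver; b=37; c=46].

[a=silver; b=37; c=46]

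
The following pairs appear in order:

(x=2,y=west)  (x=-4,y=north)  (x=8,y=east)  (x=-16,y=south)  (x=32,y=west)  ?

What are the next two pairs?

(x=-64,y=north), (x=128,y=east)

X: 2, -4, 8, -16, 32 → -64 → 128 (×(-2) each step).
Y goes west, north, east, south, west → north → east (repeats west → north → east → south).
Putting the parts together: (x=-64,y=north) and then (x=128,y=east).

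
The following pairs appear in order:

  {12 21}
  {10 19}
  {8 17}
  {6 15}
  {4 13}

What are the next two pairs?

{2 11}, {0 9}

First value: −2 each step, so 12, 10, 8, 6, 4 → 2 → 0.
Second value goes 21, 19, 17, 15, 13 → 11 → 9 (always 9 more than the first value).
Putting the parts together: {2 11} and then {0 9}.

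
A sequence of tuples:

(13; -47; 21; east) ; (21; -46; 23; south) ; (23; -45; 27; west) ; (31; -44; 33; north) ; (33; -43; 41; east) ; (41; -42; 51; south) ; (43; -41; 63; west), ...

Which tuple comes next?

First entry goes 13, 21, 23, 31, 33, 41, 43 → 51 (alternating steps +8, +2, +8, +2, …).
Second entry: -47, -46, -45, -44, -43, -42, -41 → -40 (+1 each step).
Third entry: differences are 2, 4, 6, … (increasing by 2 each time), so 21, 23, 27, 33, 41, 51, 63 → 77.
Direction: repeats east → south → west → north, so east, south, west, north, east, south, west → north.
Combining the parts gives (51; -40; 77; north).

(51; -40; 77; north)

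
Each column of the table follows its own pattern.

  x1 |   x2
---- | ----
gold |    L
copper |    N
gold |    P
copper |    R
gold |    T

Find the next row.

Column x1: alternates gold ↔ copper, so gold, copper, gold, copper, gold → copper.
Column x2: letters move forward 2 places in the alphabet, so L, N, P, R, T → V.
Putting it together: copper  V.

copper  V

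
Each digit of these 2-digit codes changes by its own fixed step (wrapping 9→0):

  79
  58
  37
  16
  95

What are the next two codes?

74, 53

For the first digit, −2 each step, mod 10: 7, 5, 3, 1, 9 → 7 → 5.
For the second digit, −1 each step, mod 10: 9, 8, 7, 6, 5 → 4 → 3.
Putting the parts together: 74 and then 53.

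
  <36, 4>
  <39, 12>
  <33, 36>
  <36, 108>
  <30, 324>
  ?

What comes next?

<33, 972>

First coordinate: 36, 39, 33, 36, 30 → 33 (alternating steps +3, −6, +3, −6, …).
Second coordinate: 4, 12, 36, 108, 324 → 972 (×3 each step).
Combining the parts gives <33, 972>.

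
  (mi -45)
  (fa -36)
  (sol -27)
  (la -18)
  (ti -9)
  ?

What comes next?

For the note, runs through the solfège scale do→ti: mi, fa, sol, la, ti → do.
Second component: +9 each step, so -45, -36, -27, -18, -9 → 0.
So the next point is (do 0).

(do 0)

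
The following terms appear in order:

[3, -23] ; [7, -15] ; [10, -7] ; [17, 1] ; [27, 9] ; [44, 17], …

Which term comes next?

[71, 25]

First coordinate: 3, 7, 10, 17, 27, 44 → 71 (each term is the sum of the two before it).
Second coordinate: -23, -15, -7, 1, 9, 17 → 25 (+8 each step).
Combining the parts gives [71, 25].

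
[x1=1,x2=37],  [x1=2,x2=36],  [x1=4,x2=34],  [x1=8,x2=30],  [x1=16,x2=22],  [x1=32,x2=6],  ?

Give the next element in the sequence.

[x1=64,x2=-26]

X1 goes 1, 2, 4, 8, 16, 32 → 64 (×2 each step).
X2: together with the x1 always sums to 38, so 37, 36, 34, 30, 22, 6 → -26.
Combining the parts gives [x1=64,x2=-26].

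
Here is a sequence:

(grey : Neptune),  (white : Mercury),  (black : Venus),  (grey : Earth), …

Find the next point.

(white : Mars)

Shade: grey, white, black, grey → white (repeats grey → white → black).
Planet — runs through the planets Mercury→Neptune: Neptune, Mercury, Venus, Earth → Mars.
Putting it together: (white : Mars).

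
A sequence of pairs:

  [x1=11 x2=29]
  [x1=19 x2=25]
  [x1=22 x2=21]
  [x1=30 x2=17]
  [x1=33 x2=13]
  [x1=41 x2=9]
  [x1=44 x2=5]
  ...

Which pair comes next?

X1: alternating steps +8, +3, +8, +3, …, so 11, 19, 22, 30, 33, 41, 44 → 52.
X2: −4 each step, so 29, 25, 21, 17, 13, 9, 5 → 1.
So the next pair is [x1=52 x2=1].

[x1=52 x2=1]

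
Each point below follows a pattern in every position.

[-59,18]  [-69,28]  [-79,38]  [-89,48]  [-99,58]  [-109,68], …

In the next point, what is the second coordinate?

For the first coordinate, −10 each step: -59, -69, -79, -89, -99, -109 → -119.
For the second coordinate, together with the first coordinate always sums to -41: 18, 28, 38, 48, 58, 68 → 78.

78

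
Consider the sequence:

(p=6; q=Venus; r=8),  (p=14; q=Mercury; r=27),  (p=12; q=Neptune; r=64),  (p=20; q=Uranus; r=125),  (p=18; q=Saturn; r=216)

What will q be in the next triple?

Jupiter

For the q, runs backward through the planets Mercury→Neptune: Venus, Mercury, Neptune, Uranus, Saturn → Jupiter.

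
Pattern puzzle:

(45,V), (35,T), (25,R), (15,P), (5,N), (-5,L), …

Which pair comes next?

First entry: −10 each step; 45, 35, 25, 15, 5, -5 → -15.
Letter — letters move back 2 places in the alphabet: V, T, R, P, N, L → J.
Combining the parts gives (-15,J).

(-15,J)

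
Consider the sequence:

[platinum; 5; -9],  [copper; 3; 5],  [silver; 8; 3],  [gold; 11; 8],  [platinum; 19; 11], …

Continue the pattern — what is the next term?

Metal: repeats platinum → copper → silver → gold, so platinum, copper, silver, gold, platinum → copper.
Second slot: each term is the sum of the two before it, so 5, 3, 8, 11, 19 → 30.
Third slot: always the previous value of the second slot, so -9, 5, 3, 8, 11 → 19.
Combining the parts gives [copper; 30; 19].

[copper; 30; 19]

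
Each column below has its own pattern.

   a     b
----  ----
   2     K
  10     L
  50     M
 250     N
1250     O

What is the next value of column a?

Column a goes 2, 10, 50, 250, 1250 → 6250 (×5 each step).
For the column b, letters move forward 1 place in the alphabet: K, L, M, N, O → P.

6250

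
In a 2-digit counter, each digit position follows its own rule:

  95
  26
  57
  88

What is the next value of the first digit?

First digit: +3 each step, mod 10, so 9, 2, 5, 8 → 1.
Second digit — +1 each step, mod 10: 5, 6, 7, 8 → 9.

1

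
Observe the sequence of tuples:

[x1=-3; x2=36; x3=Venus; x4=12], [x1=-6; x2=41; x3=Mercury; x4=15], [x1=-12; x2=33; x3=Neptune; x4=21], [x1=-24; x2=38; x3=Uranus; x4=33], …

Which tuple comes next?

[x1=-48; x2=30; x3=Saturn; x4=57]

X1 — ×2 each step: -3, -6, -12, -24 → -48.
X2: 36, 41, 33, 38 → 30 (alternating steps +5, −8, +5, −8, …).
X3: runs backward through the planets Mercury→Neptune; Venus, Mercury, Neptune, Uranus → Saturn.
X4 goes 12, 15, 21, 33 → 57 (together with the x1 always sums to 9).
So the next tuple is [x1=-48; x2=30; x3=Saturn; x4=57].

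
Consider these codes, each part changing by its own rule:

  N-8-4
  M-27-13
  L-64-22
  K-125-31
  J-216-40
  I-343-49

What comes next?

H-512-58

Letter — letters move back 1 place in the alphabet: N, M, L, K, J, I → H.
Second component: perfect cubes: 2³, 3³, 4³, …, so 8, 27, 64, 125, 216, 343 → 512.
Third component: +9 each step, so 4, 13, 22, 31, 40, 49 → 58.
Combining the parts gives H-512-58.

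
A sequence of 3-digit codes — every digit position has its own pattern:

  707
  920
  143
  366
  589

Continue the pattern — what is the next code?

First digit: 7, 9, 1, 3, 5 → 7 (+2 each step, mod 10).
Second digit goes 0, 2, 4, 6, 8 → 0 (+2 each step, mod 10).
Third digit — +3 each step, mod 10: 7, 0, 3, 6, 9 → 2.
So the next code is 702.

702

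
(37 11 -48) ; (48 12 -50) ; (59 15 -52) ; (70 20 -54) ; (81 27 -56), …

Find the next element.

(92 36 -58)

For the first entry, +11 each step: 37, 48, 59, 70, 81 → 92.
Second entry: differences are 1, 3, 5, … (increasing by 2 each time), so 11, 12, 15, 20, 27 → 36.
Third entry goes -48, -50, -52, -54, -56 → -58 (−2 each step).
Combining the parts gives (92 36 -58).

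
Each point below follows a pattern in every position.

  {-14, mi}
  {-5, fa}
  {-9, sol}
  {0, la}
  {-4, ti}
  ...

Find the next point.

First value — alternating steps +9, −4, +9, −4, …: -14, -5, -9, 0, -4 → 5.
Note — runs through the solfège scale do→ti: mi, fa, sol, la, ti → do.
Combining the parts gives {5, do}.

{5, do}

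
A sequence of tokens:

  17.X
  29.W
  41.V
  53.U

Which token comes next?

65.T

For the first component, +12 each step: 17, 29, 41, 53 → 65.
Letter: X, W, V, U → T (letters move back 1 place in the alphabet).
Putting it together: 65.T.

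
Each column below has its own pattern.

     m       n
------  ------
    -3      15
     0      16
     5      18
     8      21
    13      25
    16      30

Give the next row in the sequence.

21  36

Column m: -3, 0, 5, 8, 13, 16 → 21 (alternating steps +3, +5, +3, +5, …).
Column n: 15, 16, 18, 21, 25, 30 → 36 (differences are 1, 2, 3, … (increasing by 1 each time)).
Combining the parts gives 21  36.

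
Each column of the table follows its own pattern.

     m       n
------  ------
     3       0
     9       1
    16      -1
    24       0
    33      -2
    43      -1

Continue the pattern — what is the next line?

54  -3

Column m: differences are 6, 7, 8, … (increasing by 1 each time), so 3, 9, 16, 24, 33, 43 → 54.
Column n: 0, 1, -1, 0, -2, -1 → -3 (alternating steps +1, −2, +1, −2, …).
Putting it together: 54  -3.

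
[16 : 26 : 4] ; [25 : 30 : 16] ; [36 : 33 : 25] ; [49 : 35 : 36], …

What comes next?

[64 : 36 : 49]

First component: 16, 25, 36, 49 → 64 (perfect squares: 4², 5², 6², …).
Second component: 26, 30, 33, 35 → 36 (differences are 4, 3, 2, … (decreasing by 1 each time)).
Third component goes 4, 16, 25, 36 → 49 (always the previous value of the first component).
Combining the parts gives [64 : 36 : 49].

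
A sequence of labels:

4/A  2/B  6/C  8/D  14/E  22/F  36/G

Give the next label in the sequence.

58/H

First component: 4, 2, 6, 8, 14, 22, 36 → 58 (each term is the sum of the two before it).
Letter: A, B, C, D, E, F, G → H (letters move forward 1 place in the alphabet).
Combining the parts gives 58/H.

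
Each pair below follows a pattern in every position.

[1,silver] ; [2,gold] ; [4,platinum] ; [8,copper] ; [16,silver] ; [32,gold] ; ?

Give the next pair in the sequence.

[64,platinum]

First value: ×2 each step, so 1, 2, 4, 8, 16, 32 → 64.
Metal: silver, gold, platinum, copper, silver, gold → platinum (repeats silver → gold → platinum → copper).
Combining the parts gives [64,platinum].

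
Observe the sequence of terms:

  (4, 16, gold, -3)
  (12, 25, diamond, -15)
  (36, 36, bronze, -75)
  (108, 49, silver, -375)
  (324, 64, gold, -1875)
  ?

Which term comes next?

First value: ×3 each step; 4, 12, 36, 108, 324 → 972.
Second value goes 16, 25, 36, 49, 64 → 81 (perfect squares: 4², 5², 6², …).
Rank: repeats gold → diamond → bronze → silver, so gold, diamond, bronze, silver, gold → diamond.
Fourth value: -3, -15, -75, -375, -1875 → -9375 (×5 each step).
So the next term is (972, 81, diamond, -9375).

(972, 81, diamond, -9375)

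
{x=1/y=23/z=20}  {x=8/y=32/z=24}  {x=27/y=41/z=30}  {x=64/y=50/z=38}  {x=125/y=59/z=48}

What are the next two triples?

{x=216/y=68/z=60}, {x=343/y=77/z=74}

X: 1, 8, 27, 64, 125 → 216 → 343 (perfect cubes: 1³, 2³, 3³, …).
Y: 23, 32, 41, 50, 59 → 68 → 77 (+9 each step).
Z: differences are 4, 6, 8, … (increasing by 2 each time), so 20, 24, 30, 38, 48 → 60 → 74.
Putting the parts together: {x=216/y=68/z=60} and then {x=343/y=77/z=74}.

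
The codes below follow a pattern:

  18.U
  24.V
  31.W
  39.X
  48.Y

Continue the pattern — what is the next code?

First component goes 18, 24, 31, 39, 48 → 58 (differences are 6, 7, 8, … (increasing by 1 each time)).
Letter goes U, V, W, X, Y → Z (letters move forward 1 place in the alphabet).
So the next code is 58.Z.

58.Z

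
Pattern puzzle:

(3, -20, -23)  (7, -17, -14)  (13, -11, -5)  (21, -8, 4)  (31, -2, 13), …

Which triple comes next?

(43, 1, 22)

For the first entry, differences are 4, 6, 8, … (increasing by 2 each time): 3, 7, 13, 21, 31 → 43.
For the second entry, alternating steps +3, +6, +3, +6, …: -20, -17, -11, -8, -2 → 1.
Third entry: +9 each step; -23, -14, -5, 4, 13 → 22.
So the next triple is (43, 1, 22).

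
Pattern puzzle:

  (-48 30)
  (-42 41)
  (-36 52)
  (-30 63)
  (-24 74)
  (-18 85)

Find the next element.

(-12 96)

For the first slot, +6 each step: -48, -42, -36, -30, -24, -18 → -12.
For the second slot, +11 each step: 30, 41, 52, 63, 74, 85 → 96.
Putting it together: (-12 96).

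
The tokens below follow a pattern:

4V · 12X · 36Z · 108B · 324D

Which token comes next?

972F

For the first component, ×3 each step: 4, 12, 36, 108, 324 → 972.
Letter: letters move forward 2 places in the alphabet, wrapping Z→A, so V, X, Z, B, D → F.
So the next token is 972F.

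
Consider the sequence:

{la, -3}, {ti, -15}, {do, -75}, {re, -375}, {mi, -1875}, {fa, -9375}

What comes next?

{sol, -46875}

Note: runs through the solfège scale do→ti; la, ti, do, re, mi, fa → sol.
Second component goes -3, -15, -75, -375, -1875, -9375 → -46875 (×5 each step).
Combining the parts gives {sol, -46875}.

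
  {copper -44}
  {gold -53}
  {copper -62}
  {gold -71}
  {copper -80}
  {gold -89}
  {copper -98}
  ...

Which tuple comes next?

{gold -107}

Metal: alternates copper ↔ gold, so copper, gold, copper, gold, copper, gold, copper → gold.
Second part — −9 each step: -44, -53, -62, -71, -80, -89, -98 → -107.
Combining the parts gives {gold -107}.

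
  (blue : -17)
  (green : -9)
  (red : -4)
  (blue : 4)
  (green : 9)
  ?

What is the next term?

Colour: repeats blue → green → red; blue, green, red, blue, green → red.
For the second component, alternating steps +8, +5, +8, +5, …: -17, -9, -4, 4, 9 → 17.
Putting it together: (red : 17).

(red : 17)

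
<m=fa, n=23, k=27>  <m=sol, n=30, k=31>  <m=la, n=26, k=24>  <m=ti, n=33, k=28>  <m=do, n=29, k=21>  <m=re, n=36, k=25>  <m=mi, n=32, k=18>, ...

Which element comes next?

M: runs through the solfège scale do→ti, so fa, sol, la, ti, do, re, mi → fa.
N: 23, 30, 26, 33, 29, 36, 32 → 39 (alternating steps +7, −4, +7, −4, …).
For the k, alternating steps +4, −7, +4, −7, …: 27, 31, 24, 28, 21, 25, 18 → 22.
Combining the parts gives <m=fa, n=39, k=22>.

<m=fa, n=39, k=22>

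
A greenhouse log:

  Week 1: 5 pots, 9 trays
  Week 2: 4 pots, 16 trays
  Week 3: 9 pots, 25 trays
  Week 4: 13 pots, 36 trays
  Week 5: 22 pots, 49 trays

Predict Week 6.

For the pots, each term is the sum of the two before it: 5, 4, 9, 13, 22 → 35.
Trays: perfect squares: 3², 4², 5², …, so 9, 16, 25, 36, 49 → 64.
Putting it together: 35 pots, 64 trays.

35 pots, 64 trays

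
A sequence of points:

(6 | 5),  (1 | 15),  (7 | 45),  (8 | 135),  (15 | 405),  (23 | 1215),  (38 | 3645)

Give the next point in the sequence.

(61 | 10935)

First component — each term is the sum of the two before it: 6, 1, 7, 8, 15, 23, 38 → 61.
Second component — ×3 each step: 5, 15, 45, 135, 405, 1215, 3645 → 10935.
So the next point is (61 | 10935).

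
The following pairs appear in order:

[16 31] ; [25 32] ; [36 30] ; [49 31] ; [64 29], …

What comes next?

First component: perfect squares: 4², 5², 6², …; 16, 25, 36, 49, 64 → 81.
Second component — alternating steps +1, −2, +1, −2, …: 31, 32, 30, 31, 29 → 30.
So the next pair is [81 30].

[81 30]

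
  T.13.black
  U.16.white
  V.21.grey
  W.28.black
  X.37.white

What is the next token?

For the letter, letters move forward 1 place in the alphabet: T, U, V, W, X → Y.
Second component — differences are 3, 5, 7, … (increasing by 2 each time): 13, 16, 21, 28, 37 → 48.
Shade goes black, white, grey, black, white → grey (repeats black → white → grey).
Putting it together: Y.48.grey.

Y.48.grey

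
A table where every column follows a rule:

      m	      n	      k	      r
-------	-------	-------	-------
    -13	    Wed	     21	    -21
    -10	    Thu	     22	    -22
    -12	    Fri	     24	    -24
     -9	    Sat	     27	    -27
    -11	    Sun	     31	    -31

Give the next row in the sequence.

-8  Mon  36  -36

Column m: alternating steps +3, −2, +3, −2, …, so -13, -10, -12, -9, -11 → -8.
Column n goes Wed, Thu, Fri, Sat, Sun → Mon (runs through the weekdays Mon→Sun).
Column k — differences are 1, 2, 3, … (increasing by 1 each time): 21, 22, 24, 27, 31 → 36.
Column r: always the negative of the column k; -21, -22, -24, -27, -31 → -36.
Putting it together: -8  Mon  36  -36.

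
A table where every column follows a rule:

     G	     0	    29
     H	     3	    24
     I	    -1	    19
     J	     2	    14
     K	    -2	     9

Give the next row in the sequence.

L  1  4

Letter — letters move forward 1 place in the alphabet: G, H, I, J, K → L.
Second component — alternating steps +3, −4, +3, −4, …: 0, 3, -1, 2, -2 → 1.
Third component: 29, 24, 19, 14, 9 → 4 (−5 each step).
Combining the parts gives L  1  4.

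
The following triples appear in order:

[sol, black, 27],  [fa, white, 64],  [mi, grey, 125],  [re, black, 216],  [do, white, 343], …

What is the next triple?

[ti, grey, 512]

Note: runs backward through the solfège scale do→ti, so sol, fa, mi, re, do → ti.
Shade goes black, white, grey, black, white → grey (repeats black → white → grey).
For the third slot, perfect cubes: 3³, 4³, 5³, …: 27, 64, 125, 216, 343 → 512.
So the next triple is [ti, grey, 512].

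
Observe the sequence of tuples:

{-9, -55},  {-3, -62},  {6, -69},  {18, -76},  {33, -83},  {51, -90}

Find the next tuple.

First part goes -9, -3, 6, 18, 33, 51 → 72 (differences are 6, 9, 12, … (increasing by 3 each time)).
Second part goes -55, -62, -69, -76, -83, -90 → -97 (−7 each step).
Putting it together: {72, -97}.

{72, -97}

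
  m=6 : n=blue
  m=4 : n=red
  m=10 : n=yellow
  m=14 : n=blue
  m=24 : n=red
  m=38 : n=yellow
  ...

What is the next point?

M: 6, 4, 10, 14, 24, 38 → 62 (each term is the sum of the two before it).
For the n, repeats blue → red → yellow: blue, red, yellow, blue, red, yellow → blue.
Combining the parts gives m=62 : n=blue.

m=62 : n=blue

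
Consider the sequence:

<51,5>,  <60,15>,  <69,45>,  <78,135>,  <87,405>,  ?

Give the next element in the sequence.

First coordinate: +9 each step, so 51, 60, 69, 78, 87 → 96.
For the second coordinate, ×3 each step: 5, 15, 45, 135, 405 → 1215.
So the next element is <96,1215>.

<96,1215>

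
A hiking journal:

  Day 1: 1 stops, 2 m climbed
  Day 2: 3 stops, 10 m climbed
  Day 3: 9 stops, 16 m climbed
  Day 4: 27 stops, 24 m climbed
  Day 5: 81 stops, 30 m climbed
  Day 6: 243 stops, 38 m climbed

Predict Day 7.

Stops goes 1, 3, 9, 27, 81, 243 → 729 (×3 each step).
M climbed goes 2, 10, 16, 24, 30, 38 → 44 (alternating steps +8, +6, +8, +6, …).
Putting it together: 729 stops, 44 m climbed.

729 stops, 44 m climbed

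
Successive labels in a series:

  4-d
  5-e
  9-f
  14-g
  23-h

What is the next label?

First component: each term is the sum of the two before it, so 4, 5, 9, 14, 23 → 37.
For the letter, letters move forward 1 place in the alphabet: d, e, f, g, h → i.
So the next label is 37-i.

37-i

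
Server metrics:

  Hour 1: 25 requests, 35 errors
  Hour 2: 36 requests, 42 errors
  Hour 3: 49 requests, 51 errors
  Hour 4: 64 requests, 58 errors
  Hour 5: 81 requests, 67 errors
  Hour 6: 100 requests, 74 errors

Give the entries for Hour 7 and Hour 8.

121 requests, 83 errors; 144 requests, 90 errors

Requests: perfect squares: 5², 6², 7², …, so 25, 36, 49, 64, 81, 100 → 121 → 144.
For the errors, alternating steps +7, +9, +7, +9, …: 35, 42, 51, 58, 67, 74 → 83 → 90.
Putting the parts together: 121 requests, 83 errors and then 144 requests, 90 errors.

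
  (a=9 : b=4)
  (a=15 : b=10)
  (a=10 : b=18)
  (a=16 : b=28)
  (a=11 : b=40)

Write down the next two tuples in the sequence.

A: 9, 15, 10, 16, 11 → 17 → 12 (alternating steps +6, −5, +6, −5, …).
B: differences are 6, 8, 10, … (increasing by 2 each time), so 4, 10, 18, 28, 40 → 54 → 70.
Putting the parts together: (a=17 : b=54) and then (a=12 : b=70).

(a=17 : b=54), (a=12 : b=70)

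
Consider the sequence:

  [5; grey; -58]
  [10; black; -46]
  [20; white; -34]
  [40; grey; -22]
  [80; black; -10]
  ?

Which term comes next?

First component goes 5, 10, 20, 40, 80 → 160 (×2 each step).
For the shade, repeats grey → black → white: grey, black, white, grey, black → white.
Third component: +12 each step, so -58, -46, -34, -22, -10 → 2.
So the next term is [160; white; 2].

[160; white; 2]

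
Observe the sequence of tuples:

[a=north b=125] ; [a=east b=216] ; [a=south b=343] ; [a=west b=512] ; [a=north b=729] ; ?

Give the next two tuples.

A goes north, east, south, west, north → east → south (repeats north → east → south → west).
B — perfect cubes: 5³, 6³, 7³, …: 125, 216, 343, 512, 729 → 1000 → 1331.
So the next two tuples are [a=east b=1000] and [a=south b=1331].

[a=east b=1000], [a=south b=1331]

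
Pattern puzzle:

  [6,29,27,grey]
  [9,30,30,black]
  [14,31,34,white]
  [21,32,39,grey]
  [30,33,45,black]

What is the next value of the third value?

52

Third value goes 27, 30, 34, 39, 45 → 52 (differences are 3, 4, 5, … (increasing by 1 each time)).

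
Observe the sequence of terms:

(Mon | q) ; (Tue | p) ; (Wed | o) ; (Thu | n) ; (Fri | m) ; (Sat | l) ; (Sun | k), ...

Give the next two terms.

(Mon | j), (Tue | i)

Day goes Mon, Tue, Wed, Thu, Fri, Sat, Sun → Mon → Tue (runs through the weekdays Mon→Sun).
Letter: q, p, o, n, m, l, k → j → i (letters move back 1 place in the alphabet).
Putting the parts together: (Mon | j) and then (Tue | i).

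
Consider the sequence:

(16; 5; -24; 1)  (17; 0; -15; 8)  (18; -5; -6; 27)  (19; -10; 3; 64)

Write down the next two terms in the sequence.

(20; -15; 12; 125), (21; -20; 21; 216)

For the first entry, +1 each step: 16, 17, 18, 19 → 20 → 21.
Second entry goes 5, 0, -5, -10 → -15 → -20 (−5 each step).
Third entry goes -24, -15, -6, 3 → 12 → 21 (+9 each step).
Fourth entry: perfect cubes: 1³, 2³, 3³, …, so 1, 8, 27, 64 → 125 → 216.
So the next two terms are (20; -15; 12; 125) and (21; -20; 21; 216).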